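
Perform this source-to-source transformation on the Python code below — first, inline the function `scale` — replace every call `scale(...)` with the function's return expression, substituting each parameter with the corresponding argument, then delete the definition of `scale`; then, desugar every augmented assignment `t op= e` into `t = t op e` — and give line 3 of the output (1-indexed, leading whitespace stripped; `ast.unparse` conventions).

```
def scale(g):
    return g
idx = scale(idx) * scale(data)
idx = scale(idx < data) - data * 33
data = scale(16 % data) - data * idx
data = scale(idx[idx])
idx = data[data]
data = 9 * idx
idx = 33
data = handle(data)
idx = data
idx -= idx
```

Transformed code:
idx = idx * data
idx = (idx < data) - data * 33
data = 16 % data - data * idx
data = idx[idx]
idx = data[data]
data = 9 * idx
idx = 33
data = handle(data)
idx = data
idx = idx - idx

data = 16 % data - data * idx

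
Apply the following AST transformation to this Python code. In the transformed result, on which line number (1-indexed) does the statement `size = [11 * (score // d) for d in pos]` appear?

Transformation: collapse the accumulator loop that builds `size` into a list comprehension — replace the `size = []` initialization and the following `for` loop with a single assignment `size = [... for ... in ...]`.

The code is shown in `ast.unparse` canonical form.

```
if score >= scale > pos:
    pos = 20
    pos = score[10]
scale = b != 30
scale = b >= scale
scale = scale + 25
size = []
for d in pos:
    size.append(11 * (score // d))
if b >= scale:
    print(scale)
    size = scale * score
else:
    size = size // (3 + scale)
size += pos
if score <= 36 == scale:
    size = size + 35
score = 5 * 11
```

7

Transformed code:
if score >= scale > pos:
    pos = 20
    pos = score[10]
scale = b != 30
scale = b >= scale
scale = scale + 25
size = [11 * (score // d) for d in pos]
if b >= scale:
    print(scale)
    size = scale * score
else:
    size = size // (3 + scale)
size += pos
if score <= 36 == scale:
    size = size + 35
score = 5 * 11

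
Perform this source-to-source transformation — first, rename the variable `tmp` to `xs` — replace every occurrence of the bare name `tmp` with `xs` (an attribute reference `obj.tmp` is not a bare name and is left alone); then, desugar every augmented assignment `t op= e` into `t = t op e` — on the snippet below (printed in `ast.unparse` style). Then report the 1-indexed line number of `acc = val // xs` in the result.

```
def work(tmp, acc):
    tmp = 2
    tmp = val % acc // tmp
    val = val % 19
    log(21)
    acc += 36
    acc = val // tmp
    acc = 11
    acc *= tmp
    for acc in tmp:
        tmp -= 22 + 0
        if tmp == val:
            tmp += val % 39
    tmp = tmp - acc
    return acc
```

Transformed code:
def work(xs, acc):
    xs = 2
    xs = val % acc // xs
    val = val % 19
    log(21)
    acc = acc + 36
    acc = val // xs
    acc = 11
    acc = acc * xs
    for acc in xs:
        xs = xs - (22 + 0)
        if xs == val:
            xs = xs + val % 39
    xs = xs - acc
    return acc

7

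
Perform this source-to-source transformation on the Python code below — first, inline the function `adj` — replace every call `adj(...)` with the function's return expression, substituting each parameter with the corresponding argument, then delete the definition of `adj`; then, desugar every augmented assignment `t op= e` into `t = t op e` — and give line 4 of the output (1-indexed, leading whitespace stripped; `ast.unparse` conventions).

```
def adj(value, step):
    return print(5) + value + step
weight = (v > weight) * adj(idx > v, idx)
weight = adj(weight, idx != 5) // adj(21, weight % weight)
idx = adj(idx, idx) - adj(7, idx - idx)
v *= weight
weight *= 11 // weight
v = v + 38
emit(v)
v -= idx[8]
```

Transformed code:
weight = (v > weight) * (print(5) + (idx > v) + idx)
weight = (print(5) + weight + (idx != 5)) // (print(5) + 21 + weight % weight)
idx = print(5) + idx + idx - (print(5) + 7 + (idx - idx))
v = v * weight
weight = weight * (11 // weight)
v = v + 38
emit(v)
v = v - idx[8]

v = v * weight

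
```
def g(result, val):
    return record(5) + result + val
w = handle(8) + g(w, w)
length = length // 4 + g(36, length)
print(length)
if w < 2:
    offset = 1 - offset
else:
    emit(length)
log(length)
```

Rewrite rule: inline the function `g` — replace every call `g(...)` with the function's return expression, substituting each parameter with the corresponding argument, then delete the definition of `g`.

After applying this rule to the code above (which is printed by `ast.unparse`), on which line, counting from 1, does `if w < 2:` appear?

4

Transformed code:
w = handle(8) + (record(5) + w + w)
length = length // 4 + (record(5) + 36 + length)
print(length)
if w < 2:
    offset = 1 - offset
else:
    emit(length)
log(length)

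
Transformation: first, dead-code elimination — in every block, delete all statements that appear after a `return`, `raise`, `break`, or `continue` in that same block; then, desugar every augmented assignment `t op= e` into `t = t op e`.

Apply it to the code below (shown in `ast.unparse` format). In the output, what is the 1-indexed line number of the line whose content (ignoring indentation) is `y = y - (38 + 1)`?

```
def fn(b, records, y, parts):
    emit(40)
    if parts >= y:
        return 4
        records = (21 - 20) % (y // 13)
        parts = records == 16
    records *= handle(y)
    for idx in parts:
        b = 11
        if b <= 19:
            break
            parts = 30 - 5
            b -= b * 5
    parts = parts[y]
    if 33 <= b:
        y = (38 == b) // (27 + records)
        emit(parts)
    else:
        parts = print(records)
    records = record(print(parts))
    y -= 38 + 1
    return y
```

17

Transformed code:
def fn(b, records, y, parts):
    emit(40)
    if parts >= y:
        return 4
    records = records * handle(y)
    for idx in parts:
        b = 11
        if b <= 19:
            break
    parts = parts[y]
    if 33 <= b:
        y = (38 == b) // (27 + records)
        emit(parts)
    else:
        parts = print(records)
    records = record(print(parts))
    y = y - (38 + 1)
    return y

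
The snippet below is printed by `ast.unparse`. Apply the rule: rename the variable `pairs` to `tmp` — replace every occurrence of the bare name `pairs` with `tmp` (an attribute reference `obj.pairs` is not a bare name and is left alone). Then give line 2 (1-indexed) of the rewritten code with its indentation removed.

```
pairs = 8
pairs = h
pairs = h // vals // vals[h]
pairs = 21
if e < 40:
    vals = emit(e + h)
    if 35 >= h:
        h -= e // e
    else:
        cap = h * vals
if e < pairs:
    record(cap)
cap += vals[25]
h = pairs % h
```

Transformed code:
tmp = 8
tmp = h
tmp = h // vals // vals[h]
tmp = 21
if e < 40:
    vals = emit(e + h)
    if 35 >= h:
        h -= e // e
    else:
        cap = h * vals
if e < tmp:
    record(cap)
cap += vals[25]
h = tmp % h

tmp = h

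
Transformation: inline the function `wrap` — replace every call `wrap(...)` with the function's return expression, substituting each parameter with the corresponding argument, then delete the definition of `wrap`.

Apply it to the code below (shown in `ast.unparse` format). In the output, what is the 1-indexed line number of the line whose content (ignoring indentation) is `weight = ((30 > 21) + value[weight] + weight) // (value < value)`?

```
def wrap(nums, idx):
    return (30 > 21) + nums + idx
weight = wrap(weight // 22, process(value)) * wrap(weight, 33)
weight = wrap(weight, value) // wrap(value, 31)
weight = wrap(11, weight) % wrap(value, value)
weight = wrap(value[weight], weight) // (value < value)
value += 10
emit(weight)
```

Transformed code:
weight = ((30 > 21) + weight // 22 + process(value)) * ((30 > 21) + weight + 33)
weight = ((30 > 21) + weight + value) // ((30 > 21) + value + 31)
weight = ((30 > 21) + 11 + weight) % ((30 > 21) + value + value)
weight = ((30 > 21) + value[weight] + weight) // (value < value)
value += 10
emit(weight)

4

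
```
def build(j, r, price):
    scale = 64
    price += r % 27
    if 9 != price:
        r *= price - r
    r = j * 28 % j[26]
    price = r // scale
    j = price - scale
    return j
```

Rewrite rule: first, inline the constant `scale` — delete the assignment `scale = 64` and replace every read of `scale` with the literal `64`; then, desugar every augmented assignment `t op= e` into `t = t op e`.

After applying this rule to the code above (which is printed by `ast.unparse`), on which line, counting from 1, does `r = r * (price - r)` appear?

Transformed code:
def build(j, r, price):
    price = price + r % 27
    if 9 != price:
        r = r * (price - r)
    r = j * 28 % j[26]
    price = r // 64
    j = price - 64
    return j

4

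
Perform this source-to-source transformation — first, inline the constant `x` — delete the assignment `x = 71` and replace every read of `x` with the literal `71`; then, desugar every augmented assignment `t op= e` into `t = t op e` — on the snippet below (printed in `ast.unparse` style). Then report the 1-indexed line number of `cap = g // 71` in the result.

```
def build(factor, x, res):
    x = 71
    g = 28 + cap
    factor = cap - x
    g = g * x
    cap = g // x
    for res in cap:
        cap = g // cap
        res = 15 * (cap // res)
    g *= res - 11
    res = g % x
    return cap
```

5

Transformed code:
def build(factor, x, res):
    g = 28 + cap
    factor = cap - 71
    g = g * 71
    cap = g // 71
    for res in cap:
        cap = g // cap
        res = 15 * (cap // res)
    g = g * (res - 11)
    res = g % 71
    return cap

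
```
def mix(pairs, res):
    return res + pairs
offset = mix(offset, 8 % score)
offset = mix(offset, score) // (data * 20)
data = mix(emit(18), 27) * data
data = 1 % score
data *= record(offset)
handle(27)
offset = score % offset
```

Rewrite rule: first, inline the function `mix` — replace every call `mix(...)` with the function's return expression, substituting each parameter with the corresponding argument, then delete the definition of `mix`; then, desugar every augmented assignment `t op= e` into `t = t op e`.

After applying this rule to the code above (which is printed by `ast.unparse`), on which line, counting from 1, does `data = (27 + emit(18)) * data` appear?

3

Transformed code:
offset = 8 % score + offset
offset = (score + offset) // (data * 20)
data = (27 + emit(18)) * data
data = 1 % score
data = data * record(offset)
handle(27)
offset = score % offset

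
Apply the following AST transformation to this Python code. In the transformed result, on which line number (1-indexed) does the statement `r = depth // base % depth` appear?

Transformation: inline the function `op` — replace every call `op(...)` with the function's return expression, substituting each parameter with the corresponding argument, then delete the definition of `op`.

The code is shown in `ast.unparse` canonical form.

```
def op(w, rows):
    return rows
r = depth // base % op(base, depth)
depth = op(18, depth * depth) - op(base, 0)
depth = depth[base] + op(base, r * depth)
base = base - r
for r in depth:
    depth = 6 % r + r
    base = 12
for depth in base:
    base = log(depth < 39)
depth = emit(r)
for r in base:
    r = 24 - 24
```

Transformed code:
r = depth // base % depth
depth = depth * depth - 0
depth = depth[base] + r * depth
base = base - r
for r in depth:
    depth = 6 % r + r
    base = 12
for depth in base:
    base = log(depth < 39)
depth = emit(r)
for r in base:
    r = 24 - 24

1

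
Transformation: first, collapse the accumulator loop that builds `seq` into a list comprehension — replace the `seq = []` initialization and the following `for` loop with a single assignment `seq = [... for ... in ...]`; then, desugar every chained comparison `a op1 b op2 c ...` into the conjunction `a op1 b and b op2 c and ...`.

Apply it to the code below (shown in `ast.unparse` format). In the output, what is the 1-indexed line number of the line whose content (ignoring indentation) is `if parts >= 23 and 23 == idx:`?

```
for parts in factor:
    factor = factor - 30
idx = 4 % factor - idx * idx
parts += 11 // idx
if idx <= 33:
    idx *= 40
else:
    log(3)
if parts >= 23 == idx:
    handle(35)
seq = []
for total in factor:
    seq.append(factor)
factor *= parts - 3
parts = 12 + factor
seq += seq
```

9

Transformed code:
for parts in factor:
    factor = factor - 30
idx = 4 % factor - idx * idx
parts += 11 // idx
if idx <= 33:
    idx *= 40
else:
    log(3)
if parts >= 23 and 23 == idx:
    handle(35)
seq = [factor for total in factor]
factor *= parts - 3
parts = 12 + factor
seq += seq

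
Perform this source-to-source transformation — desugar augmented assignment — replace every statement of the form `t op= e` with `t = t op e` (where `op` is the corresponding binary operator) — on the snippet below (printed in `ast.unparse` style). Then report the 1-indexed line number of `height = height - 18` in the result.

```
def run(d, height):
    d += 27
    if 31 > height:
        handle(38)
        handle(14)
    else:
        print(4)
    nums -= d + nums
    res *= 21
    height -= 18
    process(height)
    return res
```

10

Transformed code:
def run(d, height):
    d = d + 27
    if 31 > height:
        handle(38)
        handle(14)
    else:
        print(4)
    nums = nums - (d + nums)
    res = res * 21
    height = height - 18
    process(height)
    return res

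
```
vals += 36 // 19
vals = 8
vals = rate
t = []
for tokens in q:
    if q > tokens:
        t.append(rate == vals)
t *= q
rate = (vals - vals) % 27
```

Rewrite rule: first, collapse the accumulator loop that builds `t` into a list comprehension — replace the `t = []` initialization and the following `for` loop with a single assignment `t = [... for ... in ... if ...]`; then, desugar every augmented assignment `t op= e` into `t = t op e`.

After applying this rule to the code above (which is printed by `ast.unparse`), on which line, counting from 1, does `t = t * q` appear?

Transformed code:
vals = vals + 36 // 19
vals = 8
vals = rate
t = [rate == vals for tokens in q if q > tokens]
t = t * q
rate = (vals - vals) % 27

5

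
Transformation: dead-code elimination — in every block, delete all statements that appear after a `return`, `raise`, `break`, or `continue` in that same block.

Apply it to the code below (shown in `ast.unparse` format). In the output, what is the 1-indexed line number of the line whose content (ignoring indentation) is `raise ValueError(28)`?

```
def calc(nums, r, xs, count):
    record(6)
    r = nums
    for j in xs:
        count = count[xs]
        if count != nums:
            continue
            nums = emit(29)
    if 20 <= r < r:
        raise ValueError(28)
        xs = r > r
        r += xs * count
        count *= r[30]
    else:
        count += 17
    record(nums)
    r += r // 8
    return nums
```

Transformed code:
def calc(nums, r, xs, count):
    record(6)
    r = nums
    for j in xs:
        count = count[xs]
        if count != nums:
            continue
    if 20 <= r < r:
        raise ValueError(28)
    else:
        count += 17
    record(nums)
    r += r // 8
    return nums

9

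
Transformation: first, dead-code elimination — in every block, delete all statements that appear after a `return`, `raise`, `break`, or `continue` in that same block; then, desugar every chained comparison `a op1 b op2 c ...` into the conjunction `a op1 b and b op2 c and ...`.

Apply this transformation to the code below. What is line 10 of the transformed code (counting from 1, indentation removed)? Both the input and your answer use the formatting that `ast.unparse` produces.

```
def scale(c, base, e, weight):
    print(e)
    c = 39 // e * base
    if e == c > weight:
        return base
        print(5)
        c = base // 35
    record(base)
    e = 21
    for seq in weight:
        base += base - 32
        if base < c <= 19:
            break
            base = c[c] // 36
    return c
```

Transformed code:
def scale(c, base, e, weight):
    print(e)
    c = 39 // e * base
    if e == c and c > weight:
        return base
    record(base)
    e = 21
    for seq in weight:
        base += base - 32
        if base < c and c <= 19:
            break
    return c

if base < c and c <= 19:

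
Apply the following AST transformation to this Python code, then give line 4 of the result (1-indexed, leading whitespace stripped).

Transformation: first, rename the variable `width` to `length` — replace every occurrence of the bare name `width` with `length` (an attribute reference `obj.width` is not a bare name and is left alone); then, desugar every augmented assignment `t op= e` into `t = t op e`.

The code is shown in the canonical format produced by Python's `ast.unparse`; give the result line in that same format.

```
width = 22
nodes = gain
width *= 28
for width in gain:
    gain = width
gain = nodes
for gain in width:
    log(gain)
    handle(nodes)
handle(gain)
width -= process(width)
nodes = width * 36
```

Transformed code:
length = 22
nodes = gain
length = length * 28
for length in gain:
    gain = length
gain = nodes
for gain in length:
    log(gain)
    handle(nodes)
handle(gain)
length = length - process(length)
nodes = length * 36

for length in gain:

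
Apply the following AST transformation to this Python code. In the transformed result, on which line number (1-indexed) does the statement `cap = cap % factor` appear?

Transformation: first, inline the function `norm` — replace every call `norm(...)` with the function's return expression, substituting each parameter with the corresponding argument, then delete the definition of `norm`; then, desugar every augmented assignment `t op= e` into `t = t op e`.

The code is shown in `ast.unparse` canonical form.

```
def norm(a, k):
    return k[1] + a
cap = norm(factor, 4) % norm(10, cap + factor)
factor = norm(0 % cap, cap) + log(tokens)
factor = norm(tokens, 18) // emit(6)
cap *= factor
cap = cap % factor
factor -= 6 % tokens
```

Transformed code:
cap = (4[1] + factor) % ((cap + factor)[1] + 10)
factor = cap[1] + 0 % cap + log(tokens)
factor = (18[1] + tokens) // emit(6)
cap = cap * factor
cap = cap % factor
factor = factor - 6 % tokens

5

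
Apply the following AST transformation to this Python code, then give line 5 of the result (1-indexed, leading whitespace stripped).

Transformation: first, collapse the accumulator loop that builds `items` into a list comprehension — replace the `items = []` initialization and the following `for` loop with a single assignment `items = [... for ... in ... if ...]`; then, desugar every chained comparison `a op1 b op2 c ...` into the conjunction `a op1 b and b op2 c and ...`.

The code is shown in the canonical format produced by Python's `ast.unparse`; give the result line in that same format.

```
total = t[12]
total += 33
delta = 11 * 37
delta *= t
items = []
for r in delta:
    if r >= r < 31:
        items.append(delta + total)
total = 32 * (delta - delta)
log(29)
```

Transformed code:
total = t[12]
total += 33
delta = 11 * 37
delta *= t
items = [delta + total for r in delta if r >= r and r < 31]
total = 32 * (delta - delta)
log(29)

items = [delta + total for r in delta if r >= r and r < 31]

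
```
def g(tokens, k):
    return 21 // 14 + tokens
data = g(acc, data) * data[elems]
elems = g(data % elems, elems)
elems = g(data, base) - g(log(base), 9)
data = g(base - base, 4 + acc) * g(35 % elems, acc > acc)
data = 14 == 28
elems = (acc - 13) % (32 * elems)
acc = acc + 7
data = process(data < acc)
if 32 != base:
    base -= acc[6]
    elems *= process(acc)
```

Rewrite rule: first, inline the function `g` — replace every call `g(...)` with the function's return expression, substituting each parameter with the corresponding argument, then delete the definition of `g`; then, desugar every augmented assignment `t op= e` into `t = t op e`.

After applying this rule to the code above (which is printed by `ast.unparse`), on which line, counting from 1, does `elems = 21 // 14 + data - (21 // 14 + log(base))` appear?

3

Transformed code:
data = (21 // 14 + acc) * data[elems]
elems = 21 // 14 + data % elems
elems = 21 // 14 + data - (21 // 14 + log(base))
data = (21 // 14 + (base - base)) * (21 // 14 + 35 % elems)
data = 14 == 28
elems = (acc - 13) % (32 * elems)
acc = acc + 7
data = process(data < acc)
if 32 != base:
    base = base - acc[6]
    elems = elems * process(acc)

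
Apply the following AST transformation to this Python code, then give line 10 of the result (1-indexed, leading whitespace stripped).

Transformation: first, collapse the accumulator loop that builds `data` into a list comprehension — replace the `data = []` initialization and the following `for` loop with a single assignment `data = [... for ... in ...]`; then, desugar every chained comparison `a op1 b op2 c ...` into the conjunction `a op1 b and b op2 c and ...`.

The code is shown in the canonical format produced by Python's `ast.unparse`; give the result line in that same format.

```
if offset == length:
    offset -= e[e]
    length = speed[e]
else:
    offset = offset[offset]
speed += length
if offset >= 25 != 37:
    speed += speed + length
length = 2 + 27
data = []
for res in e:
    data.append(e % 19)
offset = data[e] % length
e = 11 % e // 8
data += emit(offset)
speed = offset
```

data = [e % 19 for res in e]

Transformed code:
if offset == length:
    offset -= e[e]
    length = speed[e]
else:
    offset = offset[offset]
speed += length
if offset >= 25 and 25 != 37:
    speed += speed + length
length = 2 + 27
data = [e % 19 for res in e]
offset = data[e] % length
e = 11 % e // 8
data += emit(offset)
speed = offset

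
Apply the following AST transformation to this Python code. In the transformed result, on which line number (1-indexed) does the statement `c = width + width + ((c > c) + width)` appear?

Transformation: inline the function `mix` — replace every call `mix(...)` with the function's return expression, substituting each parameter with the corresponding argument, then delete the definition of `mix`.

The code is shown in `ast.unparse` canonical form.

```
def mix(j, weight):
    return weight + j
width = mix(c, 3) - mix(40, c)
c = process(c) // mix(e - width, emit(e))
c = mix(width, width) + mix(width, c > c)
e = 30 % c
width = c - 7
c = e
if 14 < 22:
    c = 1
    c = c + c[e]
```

Transformed code:
width = 3 + c - (c + 40)
c = process(c) // (emit(e) + (e - width))
c = width + width + ((c > c) + width)
e = 30 % c
width = c - 7
c = e
if 14 < 22:
    c = 1
    c = c + c[e]

3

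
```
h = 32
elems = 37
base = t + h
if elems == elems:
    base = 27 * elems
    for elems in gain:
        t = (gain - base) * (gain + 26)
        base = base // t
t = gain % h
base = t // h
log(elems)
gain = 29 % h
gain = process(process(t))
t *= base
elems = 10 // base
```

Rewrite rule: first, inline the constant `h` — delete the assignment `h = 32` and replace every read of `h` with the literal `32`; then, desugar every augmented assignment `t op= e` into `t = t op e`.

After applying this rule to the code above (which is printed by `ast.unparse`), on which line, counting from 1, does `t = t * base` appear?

13

Transformed code:
elems = 37
base = t + 32
if elems == elems:
    base = 27 * elems
    for elems in gain:
        t = (gain - base) * (gain + 26)
        base = base // t
t = gain % 32
base = t // 32
log(elems)
gain = 29 % 32
gain = process(process(t))
t = t * base
elems = 10 // base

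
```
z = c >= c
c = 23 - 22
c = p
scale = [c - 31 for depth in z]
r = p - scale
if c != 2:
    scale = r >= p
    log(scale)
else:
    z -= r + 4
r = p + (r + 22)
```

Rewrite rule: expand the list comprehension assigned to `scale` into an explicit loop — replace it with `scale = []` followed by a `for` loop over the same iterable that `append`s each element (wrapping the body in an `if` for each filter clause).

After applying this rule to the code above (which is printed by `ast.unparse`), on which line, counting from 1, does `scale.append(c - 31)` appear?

6

Transformed code:
z = c >= c
c = 23 - 22
c = p
scale = []
for depth in z:
    scale.append(c - 31)
r = p - scale
if c != 2:
    scale = r >= p
    log(scale)
else:
    z -= r + 4
r = p + (r + 22)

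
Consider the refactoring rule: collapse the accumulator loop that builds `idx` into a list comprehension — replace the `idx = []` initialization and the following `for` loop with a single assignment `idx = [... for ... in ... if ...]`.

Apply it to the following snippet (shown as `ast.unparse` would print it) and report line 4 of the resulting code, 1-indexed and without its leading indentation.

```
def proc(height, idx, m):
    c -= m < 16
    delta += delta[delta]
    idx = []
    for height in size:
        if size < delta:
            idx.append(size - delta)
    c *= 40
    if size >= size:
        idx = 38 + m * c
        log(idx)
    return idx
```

Transformed code:
def proc(height, idx, m):
    c -= m < 16
    delta += delta[delta]
    idx = [size - delta for height in size if size < delta]
    c *= 40
    if size >= size:
        idx = 38 + m * c
        log(idx)
    return idx

idx = [size - delta for height in size if size < delta]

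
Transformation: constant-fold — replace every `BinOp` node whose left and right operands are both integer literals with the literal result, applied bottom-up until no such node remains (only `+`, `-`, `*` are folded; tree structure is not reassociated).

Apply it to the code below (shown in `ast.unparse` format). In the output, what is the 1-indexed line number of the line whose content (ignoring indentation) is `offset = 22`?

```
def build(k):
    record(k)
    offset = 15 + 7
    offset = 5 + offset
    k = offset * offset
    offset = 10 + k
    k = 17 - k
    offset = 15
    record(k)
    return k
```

Transformed code:
def build(k):
    record(k)
    offset = 22
    offset = 5 + offset
    k = offset * offset
    offset = 10 + k
    k = 17 - k
    offset = 15
    record(k)
    return k

3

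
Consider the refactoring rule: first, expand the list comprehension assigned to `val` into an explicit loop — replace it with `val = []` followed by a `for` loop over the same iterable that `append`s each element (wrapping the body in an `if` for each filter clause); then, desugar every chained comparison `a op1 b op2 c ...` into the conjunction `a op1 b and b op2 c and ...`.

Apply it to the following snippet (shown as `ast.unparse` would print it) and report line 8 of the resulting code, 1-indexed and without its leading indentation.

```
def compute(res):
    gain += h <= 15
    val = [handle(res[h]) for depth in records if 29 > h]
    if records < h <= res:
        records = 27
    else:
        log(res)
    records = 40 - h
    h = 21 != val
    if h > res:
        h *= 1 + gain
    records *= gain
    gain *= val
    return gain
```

Transformed code:
def compute(res):
    gain += h <= 15
    val = []
    for depth in records:
        if 29 > h:
            val.append(handle(res[h]))
    if records < h and h <= res:
        records = 27
    else:
        log(res)
    records = 40 - h
    h = 21 != val
    if h > res:
        h *= 1 + gain
    records *= gain
    gain *= val
    return gain

records = 27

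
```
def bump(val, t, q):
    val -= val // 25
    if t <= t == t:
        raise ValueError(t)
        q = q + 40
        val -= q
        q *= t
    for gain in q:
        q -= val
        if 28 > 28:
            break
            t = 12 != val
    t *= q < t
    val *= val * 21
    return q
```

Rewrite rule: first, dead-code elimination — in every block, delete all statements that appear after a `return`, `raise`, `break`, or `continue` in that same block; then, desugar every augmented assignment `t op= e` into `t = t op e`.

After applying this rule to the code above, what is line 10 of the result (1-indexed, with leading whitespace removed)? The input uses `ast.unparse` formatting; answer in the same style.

Transformed code:
def bump(val, t, q):
    val = val - val // 25
    if t <= t == t:
        raise ValueError(t)
    for gain in q:
        q = q - val
        if 28 > 28:
            break
    t = t * (q < t)
    val = val * (val * 21)
    return q

val = val * (val * 21)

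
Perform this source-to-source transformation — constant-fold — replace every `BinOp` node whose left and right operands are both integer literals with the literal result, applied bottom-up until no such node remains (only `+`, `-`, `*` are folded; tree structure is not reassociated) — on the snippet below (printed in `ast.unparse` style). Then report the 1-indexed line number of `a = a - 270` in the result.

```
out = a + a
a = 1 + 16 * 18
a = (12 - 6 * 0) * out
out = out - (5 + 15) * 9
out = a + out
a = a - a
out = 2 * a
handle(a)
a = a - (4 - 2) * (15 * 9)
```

Transformed code:
out = a + a
a = 289
a = 12 * out
out = out - 180
out = a + out
a = a - a
out = 2 * a
handle(a)
a = a - 270

9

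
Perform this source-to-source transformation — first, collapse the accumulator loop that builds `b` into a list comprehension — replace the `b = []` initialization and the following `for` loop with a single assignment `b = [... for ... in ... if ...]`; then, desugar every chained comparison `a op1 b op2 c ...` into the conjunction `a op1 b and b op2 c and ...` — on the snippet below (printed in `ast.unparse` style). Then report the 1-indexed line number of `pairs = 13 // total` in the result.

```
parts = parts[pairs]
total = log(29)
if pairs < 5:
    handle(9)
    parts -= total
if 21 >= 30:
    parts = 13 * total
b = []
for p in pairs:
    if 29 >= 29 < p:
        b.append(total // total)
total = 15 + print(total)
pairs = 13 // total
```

10

Transformed code:
parts = parts[pairs]
total = log(29)
if pairs < 5:
    handle(9)
    parts -= total
if 21 >= 30:
    parts = 13 * total
b = [total // total for p in pairs if 29 >= 29 and 29 < p]
total = 15 + print(total)
pairs = 13 // total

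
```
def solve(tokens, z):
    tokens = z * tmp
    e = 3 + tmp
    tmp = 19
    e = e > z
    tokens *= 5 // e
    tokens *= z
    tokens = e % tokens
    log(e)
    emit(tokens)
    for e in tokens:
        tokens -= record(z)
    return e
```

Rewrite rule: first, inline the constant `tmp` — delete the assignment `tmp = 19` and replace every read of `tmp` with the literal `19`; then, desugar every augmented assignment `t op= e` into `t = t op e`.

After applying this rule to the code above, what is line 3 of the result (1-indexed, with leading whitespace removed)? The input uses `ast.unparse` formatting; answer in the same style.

e = 3 + 19

Transformed code:
def solve(tokens, z):
    tokens = z * 19
    e = 3 + 19
    e = e > z
    tokens = tokens * (5 // e)
    tokens = tokens * z
    tokens = e % tokens
    log(e)
    emit(tokens)
    for e in tokens:
        tokens = tokens - record(z)
    return e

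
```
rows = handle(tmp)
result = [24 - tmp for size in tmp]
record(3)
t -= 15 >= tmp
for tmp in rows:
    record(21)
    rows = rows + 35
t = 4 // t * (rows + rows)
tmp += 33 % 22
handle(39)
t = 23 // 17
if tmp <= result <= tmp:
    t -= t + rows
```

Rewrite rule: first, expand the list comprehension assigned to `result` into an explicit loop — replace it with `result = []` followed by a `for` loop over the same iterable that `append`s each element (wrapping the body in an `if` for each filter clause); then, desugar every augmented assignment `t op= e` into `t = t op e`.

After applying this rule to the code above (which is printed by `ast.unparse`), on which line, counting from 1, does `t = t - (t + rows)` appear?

Transformed code:
rows = handle(tmp)
result = []
for size in tmp:
    result.append(24 - tmp)
record(3)
t = t - (15 >= tmp)
for tmp in rows:
    record(21)
    rows = rows + 35
t = 4 // t * (rows + rows)
tmp = tmp + 33 % 22
handle(39)
t = 23 // 17
if tmp <= result <= tmp:
    t = t - (t + rows)

15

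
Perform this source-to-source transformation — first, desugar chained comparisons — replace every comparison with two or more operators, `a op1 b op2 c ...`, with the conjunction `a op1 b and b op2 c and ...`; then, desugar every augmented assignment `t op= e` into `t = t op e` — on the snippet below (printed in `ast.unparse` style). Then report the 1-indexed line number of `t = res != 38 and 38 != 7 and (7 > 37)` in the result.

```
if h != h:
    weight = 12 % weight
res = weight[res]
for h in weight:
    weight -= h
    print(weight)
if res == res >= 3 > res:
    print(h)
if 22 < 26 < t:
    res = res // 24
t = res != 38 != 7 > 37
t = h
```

Transformed code:
if h != h:
    weight = 12 % weight
res = weight[res]
for h in weight:
    weight = weight - h
    print(weight)
if res == res and res >= 3 and (3 > res):
    print(h)
if 22 < 26 and 26 < t:
    res = res // 24
t = res != 38 and 38 != 7 and (7 > 37)
t = h

11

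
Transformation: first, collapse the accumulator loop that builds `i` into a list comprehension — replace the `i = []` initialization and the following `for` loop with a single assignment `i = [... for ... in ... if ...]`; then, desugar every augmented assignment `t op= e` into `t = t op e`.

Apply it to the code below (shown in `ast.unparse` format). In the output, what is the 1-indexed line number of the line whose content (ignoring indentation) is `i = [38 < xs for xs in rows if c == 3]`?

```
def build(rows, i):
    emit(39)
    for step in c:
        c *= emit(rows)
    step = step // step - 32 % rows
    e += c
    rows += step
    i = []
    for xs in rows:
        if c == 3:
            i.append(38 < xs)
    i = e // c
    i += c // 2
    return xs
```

8

Transformed code:
def build(rows, i):
    emit(39)
    for step in c:
        c = c * emit(rows)
    step = step // step - 32 % rows
    e = e + c
    rows = rows + step
    i = [38 < xs for xs in rows if c == 3]
    i = e // c
    i = i + c // 2
    return xs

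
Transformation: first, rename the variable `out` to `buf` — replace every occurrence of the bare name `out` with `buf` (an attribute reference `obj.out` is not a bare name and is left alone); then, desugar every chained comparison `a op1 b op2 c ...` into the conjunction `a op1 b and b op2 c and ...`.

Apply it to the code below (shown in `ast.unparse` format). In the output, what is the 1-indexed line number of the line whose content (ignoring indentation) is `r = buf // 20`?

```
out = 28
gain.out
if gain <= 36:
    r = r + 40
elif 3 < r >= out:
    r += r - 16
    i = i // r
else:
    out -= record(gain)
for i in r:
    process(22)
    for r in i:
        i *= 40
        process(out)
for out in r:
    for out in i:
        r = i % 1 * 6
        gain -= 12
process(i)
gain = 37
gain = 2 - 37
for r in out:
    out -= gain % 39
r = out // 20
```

Transformed code:
buf = 28
gain.out
if gain <= 36:
    r = r + 40
elif 3 < r and r >= buf:
    r += r - 16
    i = i // r
else:
    buf -= record(gain)
for i in r:
    process(22)
    for r in i:
        i *= 40
        process(buf)
for buf in r:
    for buf in i:
        r = i % 1 * 6
        gain -= 12
process(i)
gain = 37
gain = 2 - 37
for r in buf:
    buf -= gain % 39
r = buf // 20

24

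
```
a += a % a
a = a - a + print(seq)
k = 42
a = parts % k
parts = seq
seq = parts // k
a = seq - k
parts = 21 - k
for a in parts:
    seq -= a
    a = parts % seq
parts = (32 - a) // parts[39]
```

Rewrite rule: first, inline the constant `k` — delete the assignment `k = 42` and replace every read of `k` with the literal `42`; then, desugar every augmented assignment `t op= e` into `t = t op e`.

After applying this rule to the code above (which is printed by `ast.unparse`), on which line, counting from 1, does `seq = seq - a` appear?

9

Transformed code:
a = a + a % a
a = a - a + print(seq)
a = parts % 42
parts = seq
seq = parts // 42
a = seq - 42
parts = 21 - 42
for a in parts:
    seq = seq - a
    a = parts % seq
parts = (32 - a) // parts[39]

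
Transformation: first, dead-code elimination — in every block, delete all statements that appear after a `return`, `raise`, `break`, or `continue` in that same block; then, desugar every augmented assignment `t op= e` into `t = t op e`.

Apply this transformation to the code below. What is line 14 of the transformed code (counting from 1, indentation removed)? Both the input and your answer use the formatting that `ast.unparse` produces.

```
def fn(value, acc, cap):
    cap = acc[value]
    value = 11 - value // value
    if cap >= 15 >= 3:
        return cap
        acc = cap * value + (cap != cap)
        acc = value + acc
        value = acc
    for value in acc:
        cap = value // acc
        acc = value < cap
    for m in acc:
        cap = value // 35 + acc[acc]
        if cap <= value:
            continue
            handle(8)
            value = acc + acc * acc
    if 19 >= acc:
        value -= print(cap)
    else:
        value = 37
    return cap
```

Transformed code:
def fn(value, acc, cap):
    cap = acc[value]
    value = 11 - value // value
    if cap >= 15 >= 3:
        return cap
    for value in acc:
        cap = value // acc
        acc = value < cap
    for m in acc:
        cap = value // 35 + acc[acc]
        if cap <= value:
            continue
    if 19 >= acc:
        value = value - print(cap)
    else:
        value = 37
    return cap

value = value - print(cap)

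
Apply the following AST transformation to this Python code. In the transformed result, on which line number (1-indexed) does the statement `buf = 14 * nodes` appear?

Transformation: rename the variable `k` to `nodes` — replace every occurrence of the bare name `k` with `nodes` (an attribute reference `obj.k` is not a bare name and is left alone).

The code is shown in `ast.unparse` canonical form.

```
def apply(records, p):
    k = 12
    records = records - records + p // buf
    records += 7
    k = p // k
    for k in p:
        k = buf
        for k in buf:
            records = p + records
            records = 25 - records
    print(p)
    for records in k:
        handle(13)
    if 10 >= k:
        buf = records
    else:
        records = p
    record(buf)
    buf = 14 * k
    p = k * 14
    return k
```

Transformed code:
def apply(records, p):
    nodes = 12
    records = records - records + p // buf
    records += 7
    nodes = p // nodes
    for nodes in p:
        nodes = buf
        for nodes in buf:
            records = p + records
            records = 25 - records
    print(p)
    for records in nodes:
        handle(13)
    if 10 >= nodes:
        buf = records
    else:
        records = p
    record(buf)
    buf = 14 * nodes
    p = nodes * 14
    return nodes

19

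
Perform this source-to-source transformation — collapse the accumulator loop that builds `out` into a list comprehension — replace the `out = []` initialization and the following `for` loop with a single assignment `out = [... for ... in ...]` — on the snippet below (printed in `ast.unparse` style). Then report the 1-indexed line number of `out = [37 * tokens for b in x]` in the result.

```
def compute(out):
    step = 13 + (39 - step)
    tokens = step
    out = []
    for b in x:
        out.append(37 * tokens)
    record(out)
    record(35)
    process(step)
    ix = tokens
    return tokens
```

Transformed code:
def compute(out):
    step = 13 + (39 - step)
    tokens = step
    out = [37 * tokens for b in x]
    record(out)
    record(35)
    process(step)
    ix = tokens
    return tokens

4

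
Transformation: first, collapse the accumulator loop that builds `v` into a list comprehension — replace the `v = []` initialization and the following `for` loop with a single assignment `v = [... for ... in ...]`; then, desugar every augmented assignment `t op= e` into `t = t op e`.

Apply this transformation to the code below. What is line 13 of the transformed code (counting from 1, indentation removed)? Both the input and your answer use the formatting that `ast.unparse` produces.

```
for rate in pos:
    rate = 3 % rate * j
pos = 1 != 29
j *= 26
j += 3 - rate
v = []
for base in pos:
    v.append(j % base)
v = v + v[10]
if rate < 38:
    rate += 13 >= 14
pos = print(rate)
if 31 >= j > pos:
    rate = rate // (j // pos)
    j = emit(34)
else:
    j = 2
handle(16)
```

Transformed code:
for rate in pos:
    rate = 3 % rate * j
pos = 1 != 29
j = j * 26
j = j + (3 - rate)
v = [j % base for base in pos]
v = v + v[10]
if rate < 38:
    rate = rate + (13 >= 14)
pos = print(rate)
if 31 >= j > pos:
    rate = rate // (j // pos)
    j = emit(34)
else:
    j = 2
handle(16)

j = emit(34)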